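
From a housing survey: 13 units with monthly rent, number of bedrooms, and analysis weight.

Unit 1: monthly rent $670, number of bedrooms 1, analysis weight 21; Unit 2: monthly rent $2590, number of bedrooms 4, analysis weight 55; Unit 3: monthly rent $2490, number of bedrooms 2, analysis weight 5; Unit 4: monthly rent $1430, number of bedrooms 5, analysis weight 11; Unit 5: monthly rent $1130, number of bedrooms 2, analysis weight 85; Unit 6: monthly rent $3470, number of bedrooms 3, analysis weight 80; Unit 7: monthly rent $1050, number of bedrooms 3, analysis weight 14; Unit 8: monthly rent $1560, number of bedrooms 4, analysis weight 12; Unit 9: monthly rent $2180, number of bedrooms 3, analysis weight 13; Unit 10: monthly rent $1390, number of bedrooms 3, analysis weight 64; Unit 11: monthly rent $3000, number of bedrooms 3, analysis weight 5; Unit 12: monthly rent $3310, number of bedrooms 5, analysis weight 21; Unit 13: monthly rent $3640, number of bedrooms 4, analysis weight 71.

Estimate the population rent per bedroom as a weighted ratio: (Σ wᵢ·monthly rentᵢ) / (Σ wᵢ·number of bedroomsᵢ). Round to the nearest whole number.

Σ wᵢ·y = 1052020
Σ wᵢ·x = 1441
Ratio = 1052020 / 1441 = 730.06246

730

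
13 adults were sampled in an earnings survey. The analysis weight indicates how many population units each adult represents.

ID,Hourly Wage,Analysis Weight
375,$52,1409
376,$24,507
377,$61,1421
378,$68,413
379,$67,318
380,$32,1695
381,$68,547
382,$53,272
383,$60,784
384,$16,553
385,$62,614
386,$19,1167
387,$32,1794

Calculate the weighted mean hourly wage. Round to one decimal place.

43.6

Weighted sum = 500896
Sum of weights = 11494
Weighted mean = 500896 / 11494 = 43.578911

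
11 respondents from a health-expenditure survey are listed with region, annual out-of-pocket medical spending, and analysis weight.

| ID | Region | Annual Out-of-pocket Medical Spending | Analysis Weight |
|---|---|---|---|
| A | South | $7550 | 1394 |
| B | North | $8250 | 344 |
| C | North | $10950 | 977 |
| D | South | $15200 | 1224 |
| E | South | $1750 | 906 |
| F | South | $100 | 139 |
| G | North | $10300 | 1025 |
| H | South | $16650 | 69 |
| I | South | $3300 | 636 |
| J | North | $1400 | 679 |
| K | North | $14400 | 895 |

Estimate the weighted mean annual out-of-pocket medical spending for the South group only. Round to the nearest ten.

7780

South rows: A, D, E, F, H, I
Weighted sum = 7550×1394 + 15200×1224 + 1750×906 + 100×139 + 16650×69 + 3300×636
  = 33976550
Sum of weights = 1394 + 1224 + 906 + 139 + 69 + 636 = 4368
Weighted mean = 33976550 / 4368 = 7778.5142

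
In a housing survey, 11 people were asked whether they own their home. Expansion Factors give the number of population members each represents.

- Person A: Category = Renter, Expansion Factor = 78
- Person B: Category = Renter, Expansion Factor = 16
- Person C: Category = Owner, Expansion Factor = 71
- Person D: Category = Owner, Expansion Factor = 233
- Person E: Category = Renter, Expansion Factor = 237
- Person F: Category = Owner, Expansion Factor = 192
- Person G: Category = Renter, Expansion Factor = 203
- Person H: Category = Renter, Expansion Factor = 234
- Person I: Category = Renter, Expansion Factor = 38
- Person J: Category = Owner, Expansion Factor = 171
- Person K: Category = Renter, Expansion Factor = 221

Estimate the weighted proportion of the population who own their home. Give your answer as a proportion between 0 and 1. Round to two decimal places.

0.39

Sum of weights for 'Owner' = 71 + 233 + 192 + 171 = 667
Total weight = 78 + 16 + 71 + 233 + 237 + 192 + 203 + 234 + 38 + 171 + 221 = 1694
Weighted proportion = 667 / 1694 = 0.39374262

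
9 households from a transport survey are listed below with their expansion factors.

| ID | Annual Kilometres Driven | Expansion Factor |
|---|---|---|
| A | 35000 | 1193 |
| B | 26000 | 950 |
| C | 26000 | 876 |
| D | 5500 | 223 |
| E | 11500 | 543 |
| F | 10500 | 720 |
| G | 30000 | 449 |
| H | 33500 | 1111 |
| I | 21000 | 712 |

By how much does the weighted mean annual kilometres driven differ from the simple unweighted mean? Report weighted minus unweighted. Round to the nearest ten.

Unweighted sum = 35000 + 26000 + 26000 + 5500 + 11500 + 10500 + 30000 + 33500 + 21000 = 199000
Unweighted mean = 199000 / 9 = 22111.111
Weighted sum = 35000×1193 + 26000×950 + 26000×876 + 5500×223 + 11500×543 + 10500×720 + 30000×449 + 33500×1111 + 21000×712
  = 169902500
Sum of weights = 1193 + 950 + 876 + 223 + 543 + 720 + 449 + 1111 + 712 = 6777
Weighted mean = 169902500 / 6777 = 25070.459
Difference (weighted minus unweighted) = 2959.3478

2960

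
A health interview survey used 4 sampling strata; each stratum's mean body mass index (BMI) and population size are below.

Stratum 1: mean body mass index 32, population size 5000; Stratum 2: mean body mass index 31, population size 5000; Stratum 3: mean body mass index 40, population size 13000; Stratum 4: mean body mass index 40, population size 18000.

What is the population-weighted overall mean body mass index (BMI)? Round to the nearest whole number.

38

Σ Nₕ·x̄ₕ = 32×5000 + 31×5000 + 40×13000 + 40×18000
  = 160000 + 155000 + 520000 + 720000 = 1555000
Σ Nₕ = 5000 + 5000 + 13000 + 18000 = 41000
Overall mean = 1555000 / 41000 = 37.926829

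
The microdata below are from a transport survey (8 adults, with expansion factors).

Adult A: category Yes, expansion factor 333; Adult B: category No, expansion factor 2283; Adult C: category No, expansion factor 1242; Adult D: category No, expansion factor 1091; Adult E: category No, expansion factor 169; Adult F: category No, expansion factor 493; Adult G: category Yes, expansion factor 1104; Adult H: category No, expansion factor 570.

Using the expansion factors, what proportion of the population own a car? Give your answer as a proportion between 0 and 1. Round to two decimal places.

0.20

Sum of weights for 'Yes' = 333 + 1104 = 1437
Total weight = 333 + 2283 + 1242 + 1091 + 169 + 493 + 1104 + 570 = 7285
Weighted proportion = 1437 / 7285 = 0.19725463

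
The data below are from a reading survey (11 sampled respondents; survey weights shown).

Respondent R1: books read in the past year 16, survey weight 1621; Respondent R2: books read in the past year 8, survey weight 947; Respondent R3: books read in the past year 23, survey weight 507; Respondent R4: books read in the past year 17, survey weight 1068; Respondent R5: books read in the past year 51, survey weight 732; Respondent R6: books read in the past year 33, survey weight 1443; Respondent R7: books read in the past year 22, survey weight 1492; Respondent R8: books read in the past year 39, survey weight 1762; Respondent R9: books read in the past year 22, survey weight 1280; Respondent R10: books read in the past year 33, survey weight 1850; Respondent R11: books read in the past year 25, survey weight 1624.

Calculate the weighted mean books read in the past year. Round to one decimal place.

Weighted sum = 16×1621 + 8×947 + 23×507 + 17×1068 + 51×732 + 33×1443 + 22×1492 + 39×1762 + 22×1280 + 33×1850 + 25×1624
  = 25936 + 7576 + 11661 + 18156 + 37332 + 47619 + 32824 + 68718 + 28160 + 61050 + 40600 = 379632
Sum of weights = 1621 + 947 + 507 + 1068 + 732 + 1443 + 1492 + 1762 + 1280 + 1850 + 1624 = 14326
Weighted mean = 379632 / 14326 = 26.499511

26.5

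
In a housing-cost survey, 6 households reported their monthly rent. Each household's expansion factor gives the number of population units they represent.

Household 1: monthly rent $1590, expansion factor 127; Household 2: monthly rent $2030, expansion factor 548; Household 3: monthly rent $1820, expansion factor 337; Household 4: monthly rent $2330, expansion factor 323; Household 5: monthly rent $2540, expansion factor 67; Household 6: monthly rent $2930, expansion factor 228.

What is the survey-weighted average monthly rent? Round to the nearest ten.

2160

Weighted sum = 3518520
Sum of weights = 127 + 548 + 337 + 323 + 67 + 228 = 1630
Weighted mean = 3518520 / 1630 = 2158.6012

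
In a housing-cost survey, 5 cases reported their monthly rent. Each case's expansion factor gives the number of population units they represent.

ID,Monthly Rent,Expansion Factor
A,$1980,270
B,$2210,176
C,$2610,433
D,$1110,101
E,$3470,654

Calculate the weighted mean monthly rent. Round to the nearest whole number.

Weighted sum = 1980×270 + 2210×176 + 2610×433 + 1110×101 + 3470×654
  = 534600 + 388960 + 1130130 + 112110 + 2269380 = 4435180
Sum of weights = 270 + 176 + 433 + 101 + 654 = 1634
Weighted mean = 4435180 / 1634 = 2714.3084

2714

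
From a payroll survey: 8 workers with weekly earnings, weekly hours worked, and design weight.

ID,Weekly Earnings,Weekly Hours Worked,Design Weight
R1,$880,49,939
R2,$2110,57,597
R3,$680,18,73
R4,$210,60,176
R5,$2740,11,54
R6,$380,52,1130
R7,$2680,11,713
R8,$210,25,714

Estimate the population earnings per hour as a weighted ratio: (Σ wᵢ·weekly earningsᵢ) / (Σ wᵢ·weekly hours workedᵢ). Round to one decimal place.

Σ wᵢ·y = 880×939 + 2110×597 + 680×73 + 210×176 + 2740×54 + 380×1130 + 2680×713 + 210×714
  = 826320 + 1259670 + 49640 + 36960 + 147960 + 429400 + 1910840 + 149940 = 4810730
Σ wᵢ·x = 49×939 + 57×597 + 18×73 + 60×176 + 11×54 + 52×1130 + 11×713 + 25×714
  = 176961
Ratio = 4810730 / 176961 = 27.185256

27.2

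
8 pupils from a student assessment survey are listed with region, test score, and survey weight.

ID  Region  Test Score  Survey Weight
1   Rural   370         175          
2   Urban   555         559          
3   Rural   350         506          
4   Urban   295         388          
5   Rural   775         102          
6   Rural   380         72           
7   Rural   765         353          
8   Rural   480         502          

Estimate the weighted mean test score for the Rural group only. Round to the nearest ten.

500

Rural rows: 1, 3, 5, 6, 7, 8
Weighted sum = 370×175 + 350×506 + 775×102 + 380×72 + 765×353 + 480×502
  = 64750 + 177100 + 79050 + 27360 + 270045 + 240960 = 859265
Sum of weights = 175 + 506 + 102 + 72 + 353 + 502 = 1710
Weighted mean = 859265 / 1710 = 502.49415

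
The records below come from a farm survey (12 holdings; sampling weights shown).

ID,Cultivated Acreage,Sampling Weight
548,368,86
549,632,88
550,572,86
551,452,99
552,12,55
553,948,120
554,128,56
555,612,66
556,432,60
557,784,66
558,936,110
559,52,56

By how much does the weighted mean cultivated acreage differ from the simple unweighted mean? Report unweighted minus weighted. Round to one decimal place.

Unweighted sum = 368 + 632 + 572 + 452 + 12 + 948 + 128 + 612 + 432 + 784 + 936 + 52 = 5928
Unweighted mean = 5928 / 12 = 494
Weighted sum = 368×86 + 632×88 + 572×86 + 452×99 + 12×55 + 948×120 + 128×56 + 612×66 + 432×60 + 784×66 + 936×110 + 52×56
  = 31648 + 55616 + 49192 + 44748 + 660 + 113760 + 7168 + 40392 + 25920 + 51744 + 102960 + 2912 = 526720
Sum of weights = 86 + 88 + 86 + 99 + 55 + 120 + 56 + 66 + 60 + 66 + 110 + 56 = 948
Weighted mean = 526720 / 948 = 555.61181
Difference (unweighted minus weighted) = -61.611814

-61.6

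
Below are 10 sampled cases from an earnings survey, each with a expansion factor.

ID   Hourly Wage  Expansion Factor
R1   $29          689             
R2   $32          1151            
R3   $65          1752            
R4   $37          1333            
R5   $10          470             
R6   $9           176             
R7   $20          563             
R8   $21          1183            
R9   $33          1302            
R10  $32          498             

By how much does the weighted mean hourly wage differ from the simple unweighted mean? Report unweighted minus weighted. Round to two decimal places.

-6.44

Unweighted sum = 288
Unweighted mean = 288 / 10 = 28.8
Weighted sum = 29×689 + 32×1151 + 65×1752 + 37×1333 + 10×470 + 9×176 + 20×563 + 21×1183 + 33×1302 + 32×498
  = 19981 + 36832 + 113880 + 49321 + 4700 + 1584 + 11260 + 24843 + 42966 + 15936 = 321303
Sum of weights = 689 + 1151 + 1752 + 1333 + 470 + 176 + 563 + 1183 + 1302 + 498 = 9117
Weighted mean = 321303 / 9117 = 35.242185
Difference (unweighted minus weighted) = -6.4421849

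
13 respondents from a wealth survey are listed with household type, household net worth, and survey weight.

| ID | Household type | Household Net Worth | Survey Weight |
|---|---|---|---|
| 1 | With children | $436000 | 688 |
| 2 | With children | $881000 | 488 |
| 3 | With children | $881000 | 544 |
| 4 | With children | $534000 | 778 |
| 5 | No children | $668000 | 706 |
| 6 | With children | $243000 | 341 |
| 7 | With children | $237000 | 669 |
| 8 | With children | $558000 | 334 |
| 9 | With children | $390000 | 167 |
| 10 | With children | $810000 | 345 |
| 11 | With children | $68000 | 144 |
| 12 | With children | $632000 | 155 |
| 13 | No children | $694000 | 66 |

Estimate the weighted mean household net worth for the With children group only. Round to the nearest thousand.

With children rows: 1, 2, 3, 4, 6, 7, 8, 9, 10, 11, 12
Weighted sum = 436000×688 + 881000×488 + 881000×544 + 534000×778 + 243000×341 + 237000×669 + 558000×334 + 390000×167 + 810000×345 + 68000×144 + 632000×155
  = 299968000 + 429928000 + 479264000 + 415452000 + 82863000 + 158553000 + 186372000 + 65130000 + 279450000 + 9792000 + 97960000 = 2504732000
Sum of weights = 688 + 488 + 544 + 778 + 341 + 669 + 334 + 167 + 345 + 144 + 155 = 4653
Weighted mean = 2504732000 / 4653 = 538304.75

538000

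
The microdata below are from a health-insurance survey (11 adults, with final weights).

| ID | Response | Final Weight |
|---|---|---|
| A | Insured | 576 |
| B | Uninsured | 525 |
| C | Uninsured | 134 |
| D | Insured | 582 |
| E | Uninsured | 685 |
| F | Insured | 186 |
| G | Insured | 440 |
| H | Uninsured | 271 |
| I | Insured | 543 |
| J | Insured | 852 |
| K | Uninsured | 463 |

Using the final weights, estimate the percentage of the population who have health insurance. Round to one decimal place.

Sum of weights for 'Insured' = 576 + 582 + 186 + 440 + 543 + 852 = 3179
Total weight = 576 + 525 + 134 + 582 + 685 + 186 + 440 + 271 + 543 + 852 + 463 = 5257
Weighted proportion = 3179 / 5257 = 0.60471752 → 60.471752%

60.5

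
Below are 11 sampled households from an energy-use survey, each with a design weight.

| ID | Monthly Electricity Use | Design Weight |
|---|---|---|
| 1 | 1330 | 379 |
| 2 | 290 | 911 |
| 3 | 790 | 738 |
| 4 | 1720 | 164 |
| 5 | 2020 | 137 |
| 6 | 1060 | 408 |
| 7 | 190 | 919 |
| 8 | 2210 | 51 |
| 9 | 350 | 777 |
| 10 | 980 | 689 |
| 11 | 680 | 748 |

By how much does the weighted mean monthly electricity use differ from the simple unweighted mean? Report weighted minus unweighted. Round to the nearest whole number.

-366

Unweighted sum = 1330 + 290 + 790 + 1720 + 2020 + 1060 + 190 + 2210 + 350 + 980 + 680 = 11620
Unweighted mean = 11620 / 11 = 1056.3636
Weighted sum = 1330×379 + 290×911 + 790×738 + 1720×164 + 2020×137 + 1060×408 + 190×919 + 2210×51 + 350×777 + 980×689 + 680×748
  = 504070 + 264190 + 583020 + 282080 + 276740 + 432480 + 174610 + 112710 + 271950 + 675220 + 508640 = 4085710
Sum of weights = 379 + 911 + 738 + 164 + 137 + 408 + 919 + 51 + 777 + 689 + 748 = 5921
Weighted mean = 4085710 / 5921 = 690.03716
Difference (weighted minus unweighted) = -366.32648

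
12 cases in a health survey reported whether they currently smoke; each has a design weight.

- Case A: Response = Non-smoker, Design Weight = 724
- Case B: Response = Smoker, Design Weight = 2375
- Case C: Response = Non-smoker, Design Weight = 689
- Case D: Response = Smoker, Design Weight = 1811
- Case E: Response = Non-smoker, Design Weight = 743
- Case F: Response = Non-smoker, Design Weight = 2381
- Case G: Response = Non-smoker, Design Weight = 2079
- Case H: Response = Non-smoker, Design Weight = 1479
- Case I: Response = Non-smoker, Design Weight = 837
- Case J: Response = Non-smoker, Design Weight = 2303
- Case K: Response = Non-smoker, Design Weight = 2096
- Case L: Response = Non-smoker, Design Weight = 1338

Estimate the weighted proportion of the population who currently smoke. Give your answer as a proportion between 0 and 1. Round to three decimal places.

0.222

Sum of weights for 'Smoker' = 2375 + 1811 = 4186
Total weight = 724 + 2375 + 689 + 1811 + 743 + 2381 + 2079 + 1479 + 837 + 2303 + 2096 + 1338 = 18855
Weighted proportion = 4186 / 18855 = 0.22201008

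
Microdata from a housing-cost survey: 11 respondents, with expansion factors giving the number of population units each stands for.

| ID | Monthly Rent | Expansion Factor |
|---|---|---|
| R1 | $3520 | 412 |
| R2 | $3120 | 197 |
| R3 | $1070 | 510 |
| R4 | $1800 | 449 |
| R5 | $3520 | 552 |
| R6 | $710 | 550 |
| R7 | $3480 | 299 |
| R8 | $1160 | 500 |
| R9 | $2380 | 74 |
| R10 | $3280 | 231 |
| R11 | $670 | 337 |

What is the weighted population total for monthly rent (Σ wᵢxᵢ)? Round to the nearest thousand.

8532000

Weighted total = 3520×412 + 3120×197 + 1070×510 + 1800×449 + 3520×552 + 710×550 + 3480×299 + 1160×500 + 2380×74 + 3280×231 + 670×337
  = 1450240 + 614640 + 545700 + 808200 + 1943040 + 390500 + 1040520 + 580000 + 176120 + 757680 + 225790 = 8532430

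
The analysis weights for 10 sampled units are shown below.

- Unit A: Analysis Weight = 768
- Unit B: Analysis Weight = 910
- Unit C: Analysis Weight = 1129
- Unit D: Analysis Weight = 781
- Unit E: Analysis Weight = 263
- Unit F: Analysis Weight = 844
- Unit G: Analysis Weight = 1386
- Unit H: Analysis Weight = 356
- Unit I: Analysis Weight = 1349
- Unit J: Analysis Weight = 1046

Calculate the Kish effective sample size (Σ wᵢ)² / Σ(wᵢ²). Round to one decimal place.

8.6

Σ wᵢ = 768 + 910 + 1129 + 781 + 263 + 844 + 1386 + 356 + 1349 + 1046 = 8832
Σ wᵢ² = 589824 + 828100 + 1274641 + 609961 + 69169 + 712336 + 1920996 + 126736 + 1819801 + 1094116 = 9045680
n_eff = 8832² / 9045680 = 78004224 / 9045680 = 8.6233676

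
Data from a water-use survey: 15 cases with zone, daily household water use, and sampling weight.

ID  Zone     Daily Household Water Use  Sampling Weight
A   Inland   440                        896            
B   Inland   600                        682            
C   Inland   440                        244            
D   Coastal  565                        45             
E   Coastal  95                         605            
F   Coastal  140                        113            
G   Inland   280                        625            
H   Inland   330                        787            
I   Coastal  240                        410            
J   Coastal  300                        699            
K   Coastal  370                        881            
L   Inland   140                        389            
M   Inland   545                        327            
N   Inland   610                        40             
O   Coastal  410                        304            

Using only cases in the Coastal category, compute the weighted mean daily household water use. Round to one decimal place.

280.5

Coastal rows: D, E, F, I, J, K, O
Weighted sum = 565×45 + 95×605 + 140×113 + 240×410 + 300×699 + 370×881 + 410×304
  = 857430
Sum of weights = 45 + 605 + 113 + 410 + 699 + 881 + 304 = 3057
Weighted mean = 857430 / 3057 = 280.48086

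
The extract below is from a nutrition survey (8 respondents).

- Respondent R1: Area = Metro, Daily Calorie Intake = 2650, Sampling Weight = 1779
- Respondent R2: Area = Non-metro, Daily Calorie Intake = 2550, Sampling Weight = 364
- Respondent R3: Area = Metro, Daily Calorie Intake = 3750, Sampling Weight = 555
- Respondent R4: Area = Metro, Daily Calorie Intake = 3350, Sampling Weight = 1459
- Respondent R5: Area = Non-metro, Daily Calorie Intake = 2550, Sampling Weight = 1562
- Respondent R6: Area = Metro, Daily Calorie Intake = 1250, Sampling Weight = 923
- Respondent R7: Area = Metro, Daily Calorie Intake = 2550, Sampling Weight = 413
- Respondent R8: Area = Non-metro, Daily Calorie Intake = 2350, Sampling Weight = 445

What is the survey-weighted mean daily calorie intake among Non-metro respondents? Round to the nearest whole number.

Non-metro rows: R2, R5, R8
Weighted sum = 2550×364 + 2550×1562 + 2350×445
  = 928200 + 3983100 + 1045750 = 5957050
Sum of weights = 364 + 1562 + 445 = 2371
Weighted mean = 5957050 / 2371 = 2512.4631

2512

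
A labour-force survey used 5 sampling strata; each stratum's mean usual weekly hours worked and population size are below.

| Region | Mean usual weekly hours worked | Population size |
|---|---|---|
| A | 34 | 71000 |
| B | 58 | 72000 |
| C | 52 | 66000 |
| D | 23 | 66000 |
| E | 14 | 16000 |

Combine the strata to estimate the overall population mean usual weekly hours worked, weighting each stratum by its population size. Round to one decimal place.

40.4

Σ Nₕ·x̄ₕ = 34×71000 + 58×72000 + 52×66000 + 23×66000 + 14×16000
  = 2414000 + 4176000 + 3432000 + 1518000 + 224000 = 11764000
Σ Nₕ = 71000 + 72000 + 66000 + 66000 + 16000 = 291000
Overall mean = 11764000 / 291000 = 40.426117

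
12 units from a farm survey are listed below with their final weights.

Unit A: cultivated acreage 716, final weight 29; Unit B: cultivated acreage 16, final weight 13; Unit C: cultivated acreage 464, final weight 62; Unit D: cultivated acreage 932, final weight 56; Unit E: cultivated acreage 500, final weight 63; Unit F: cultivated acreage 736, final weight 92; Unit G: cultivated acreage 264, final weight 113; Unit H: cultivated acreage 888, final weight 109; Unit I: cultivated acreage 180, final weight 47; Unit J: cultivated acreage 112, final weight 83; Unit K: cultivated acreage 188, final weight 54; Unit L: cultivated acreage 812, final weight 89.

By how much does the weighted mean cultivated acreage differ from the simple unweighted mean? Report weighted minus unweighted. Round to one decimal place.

44.3

Unweighted sum = 716 + 16 + 464 + 932 + 500 + 736 + 264 + 888 + 180 + 112 + 188 + 812 = 5808
Unweighted mean = 5808 / 12 = 484
Weighted sum = 716×29 + 16×13 + 464×62 + 932×56 + 500×63 + 736×92 + 264×113 + 888×109 + 180×47 + 112×83 + 188×54 + 812×89
  = 20764 + 208 + 28768 + 52192 + 31500 + 67712 + 29832 + 96792 + 8460 + 9296 + 10152 + 72268 = 427944
Sum of weights = 29 + 13 + 62 + 56 + 63 + 92 + 113 + 109 + 47 + 83 + 54 + 89 = 810
Weighted mean = 427944 / 810 = 528.32593
Difference (weighted minus unweighted) = 44.325926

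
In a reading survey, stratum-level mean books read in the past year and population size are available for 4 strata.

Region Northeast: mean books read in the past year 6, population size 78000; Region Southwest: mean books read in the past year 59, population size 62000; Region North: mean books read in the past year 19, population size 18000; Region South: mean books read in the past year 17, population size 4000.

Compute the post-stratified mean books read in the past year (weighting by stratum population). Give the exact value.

Σ Nₕ·x̄ₕ = 4536000
Σ Nₕ = 78000 + 62000 + 18000 + 4000 = 162000
Overall mean = 4536000 / 162000 = 28

28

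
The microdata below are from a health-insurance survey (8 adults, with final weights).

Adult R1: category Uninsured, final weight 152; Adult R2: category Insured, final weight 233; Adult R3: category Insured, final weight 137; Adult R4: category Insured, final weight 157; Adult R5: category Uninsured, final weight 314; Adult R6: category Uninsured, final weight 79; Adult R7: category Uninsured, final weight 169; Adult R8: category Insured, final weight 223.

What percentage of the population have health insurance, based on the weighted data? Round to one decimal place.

51.2

Sum of weights for 'Insured' = 233 + 137 + 157 + 223 = 750
Total weight = 152 + 233 + 137 + 157 + 314 + 79 + 169 + 223 = 1464
Weighted proportion = 750 / 1464 = 0.51229508 → 51.229508%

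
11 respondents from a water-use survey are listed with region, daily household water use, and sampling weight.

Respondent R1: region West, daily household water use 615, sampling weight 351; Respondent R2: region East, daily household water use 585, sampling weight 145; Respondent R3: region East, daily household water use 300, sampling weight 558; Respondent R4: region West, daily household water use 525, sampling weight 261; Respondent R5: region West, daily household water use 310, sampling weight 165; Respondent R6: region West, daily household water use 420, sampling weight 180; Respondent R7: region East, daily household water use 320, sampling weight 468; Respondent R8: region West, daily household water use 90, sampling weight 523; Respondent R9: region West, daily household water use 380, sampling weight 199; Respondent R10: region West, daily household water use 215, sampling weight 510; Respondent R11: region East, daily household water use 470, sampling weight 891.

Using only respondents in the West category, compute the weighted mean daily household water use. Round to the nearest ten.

West rows: R1, R4, R5, R6, R8, R9, R10
Weighted sum = 615×351 + 525×261 + 310×165 + 420×180 + 90×523 + 380×199 + 215×510
  = 215865 + 137025 + 51150 + 75600 + 47070 + 75620 + 109650 = 711980
Sum of weights = 2189
Weighted mean = 711980 / 2189 = 325.25354

330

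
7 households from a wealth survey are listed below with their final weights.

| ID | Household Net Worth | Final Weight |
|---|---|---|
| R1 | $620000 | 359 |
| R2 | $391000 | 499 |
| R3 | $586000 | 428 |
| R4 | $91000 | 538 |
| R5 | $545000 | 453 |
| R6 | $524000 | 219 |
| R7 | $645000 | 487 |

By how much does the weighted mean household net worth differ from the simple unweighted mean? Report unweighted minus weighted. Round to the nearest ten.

18950

Unweighted sum = 620000 + 391000 + 586000 + 91000 + 545000 + 524000 + 645000 = 3402000
Unweighted mean = 3402000 / 7 = 486000
Weighted sum = 620000×359 + 391000×499 + 586000×428 + 91000×538 + 545000×453 + 524000×219 + 645000×487
  = 222580000 + 195109000 + 250808000 + 48958000 + 246885000 + 114756000 + 314115000 = 1393211000
Sum of weights = 359 + 499 + 428 + 538 + 453 + 219 + 487 = 2983
Weighted mean = 1393211000 / 2983 = 467050.28
Difference (unweighted minus weighted) = 18949.715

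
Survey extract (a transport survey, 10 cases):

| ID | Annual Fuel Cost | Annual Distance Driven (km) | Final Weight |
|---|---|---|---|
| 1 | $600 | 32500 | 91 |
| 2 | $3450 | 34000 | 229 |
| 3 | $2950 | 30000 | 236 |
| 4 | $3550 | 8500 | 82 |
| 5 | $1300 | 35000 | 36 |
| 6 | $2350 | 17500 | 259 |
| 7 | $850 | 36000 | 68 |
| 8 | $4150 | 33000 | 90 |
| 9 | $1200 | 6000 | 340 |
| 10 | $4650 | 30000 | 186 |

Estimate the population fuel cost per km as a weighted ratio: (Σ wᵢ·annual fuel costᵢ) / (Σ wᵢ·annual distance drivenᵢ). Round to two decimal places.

0.11

Σ wᵢ·y = 600×91 + 3450×229 + 2950×236 + 3550×82 + 1300×36 + 2350×259 + 850×68 + 4150×90 + 1200×340 + 4650×186
  = 4191600
Σ wᵢ·x = 32500×91 + 34000×229 + 30000×236 + 8500×82 + 35000×36 + 17500×259 + 36000×68 + 33000×90 + 6000×340 + 30000×186
  = 2957500 + 7786000 + 7080000 + 697000 + 1260000 + 4532500 + 2448000 + 2970000 + 2040000 + 5580000 = 37351000
Ratio = 4191600 / 37351000 = 0.11222189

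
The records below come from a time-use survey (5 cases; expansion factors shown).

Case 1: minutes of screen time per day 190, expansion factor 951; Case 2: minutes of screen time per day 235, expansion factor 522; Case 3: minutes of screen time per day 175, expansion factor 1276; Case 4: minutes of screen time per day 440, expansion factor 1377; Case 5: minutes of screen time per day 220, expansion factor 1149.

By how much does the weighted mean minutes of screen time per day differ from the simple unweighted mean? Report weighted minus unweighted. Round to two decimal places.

Unweighted sum = 190 + 235 + 175 + 440 + 220 = 1260
Unweighted mean = 1260 / 5 = 252
Weighted sum = 1385320
Sum of weights = 951 + 522 + 1276 + 1377 + 1149 = 5275
Weighted mean = 1385320 / 5275 = 262.61991
Difference (weighted minus unweighted) = 10.619905

10.62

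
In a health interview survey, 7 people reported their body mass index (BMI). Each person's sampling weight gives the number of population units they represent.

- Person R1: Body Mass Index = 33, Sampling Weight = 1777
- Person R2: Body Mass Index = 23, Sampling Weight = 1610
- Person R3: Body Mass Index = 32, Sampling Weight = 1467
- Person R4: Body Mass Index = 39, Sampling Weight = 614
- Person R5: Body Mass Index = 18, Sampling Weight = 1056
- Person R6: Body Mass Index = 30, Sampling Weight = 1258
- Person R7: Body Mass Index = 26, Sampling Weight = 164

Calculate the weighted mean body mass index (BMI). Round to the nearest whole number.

29

Weighted sum = 227573
Sum of weights = 1777 + 1610 + 1467 + 614 + 1056 + 1258 + 164 = 7946
Weighted mean = 227573 / 7946 = 28.639945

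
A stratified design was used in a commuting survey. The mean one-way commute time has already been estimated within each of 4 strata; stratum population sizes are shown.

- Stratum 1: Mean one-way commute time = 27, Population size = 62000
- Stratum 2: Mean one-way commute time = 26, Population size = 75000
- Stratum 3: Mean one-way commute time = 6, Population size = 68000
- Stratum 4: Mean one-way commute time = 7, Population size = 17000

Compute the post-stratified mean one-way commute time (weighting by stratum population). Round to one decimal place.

18.7

Σ Nₕ·x̄ₕ = 27×62000 + 26×75000 + 6×68000 + 7×17000
  = 1674000 + 1950000 + 408000 + 119000 = 4151000
Σ Nₕ = 222000
Overall mean = 4151000 / 222000 = 18.698198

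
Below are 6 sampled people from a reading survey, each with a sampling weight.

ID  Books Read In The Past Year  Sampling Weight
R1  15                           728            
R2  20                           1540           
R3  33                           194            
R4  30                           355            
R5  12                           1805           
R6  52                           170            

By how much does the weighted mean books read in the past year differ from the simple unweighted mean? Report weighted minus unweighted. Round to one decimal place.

Unweighted sum = 15 + 20 + 33 + 30 + 12 + 52 = 162
Unweighted mean = 162 / 6 = 27
Weighted sum = 15×728 + 20×1540 + 33×194 + 30×355 + 12×1805 + 52×170
  = 10920 + 30800 + 6402 + 10650 + 21660 + 8840 = 89272
Sum of weights = 728 + 1540 + 194 + 355 + 1805 + 170 = 4792
Weighted mean = 89272 / 4792 = 18.629382
Difference (weighted minus unweighted) = -8.3706177

-8.4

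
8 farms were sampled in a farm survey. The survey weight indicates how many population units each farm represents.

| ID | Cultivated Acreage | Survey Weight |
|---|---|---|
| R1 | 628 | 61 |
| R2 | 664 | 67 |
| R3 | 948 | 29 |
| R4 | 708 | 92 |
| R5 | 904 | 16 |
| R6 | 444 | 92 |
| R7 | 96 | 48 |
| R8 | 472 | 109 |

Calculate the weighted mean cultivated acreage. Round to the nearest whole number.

Weighted sum = 628×61 + 664×67 + 948×29 + 708×92 + 904×16 + 444×92 + 96×48 + 472×109
  = 38308 + 44488 + 27492 + 65136 + 14464 + 40848 + 4608 + 51448 = 286792
Sum of weights = 61 + 67 + 29 + 92 + 16 + 92 + 48 + 109 = 514
Weighted mean = 286792 / 514 = 557.96109

558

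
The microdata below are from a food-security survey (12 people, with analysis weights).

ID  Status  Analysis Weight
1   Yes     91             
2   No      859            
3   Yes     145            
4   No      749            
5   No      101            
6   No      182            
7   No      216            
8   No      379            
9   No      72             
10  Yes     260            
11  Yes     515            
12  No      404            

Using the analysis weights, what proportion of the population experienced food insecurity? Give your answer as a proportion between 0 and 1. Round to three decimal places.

Sum of weights for 'Yes' = 91 + 145 + 260 + 515 = 1011
Total weight = 91 + 859 + 145 + 749 + 101 + 182 + 216 + 379 + 72 + 260 + 515 + 404 = 3973
Weighted proportion = 1011 / 3973 = 0.25446766

0.254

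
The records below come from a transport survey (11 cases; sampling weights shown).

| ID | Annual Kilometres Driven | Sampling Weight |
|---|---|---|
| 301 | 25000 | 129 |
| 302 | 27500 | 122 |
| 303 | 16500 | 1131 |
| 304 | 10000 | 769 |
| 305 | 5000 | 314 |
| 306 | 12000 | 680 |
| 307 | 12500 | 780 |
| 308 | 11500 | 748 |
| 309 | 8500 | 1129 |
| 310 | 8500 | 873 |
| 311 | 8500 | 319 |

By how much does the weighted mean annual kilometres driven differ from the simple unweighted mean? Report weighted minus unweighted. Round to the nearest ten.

-1680

Unweighted sum = 25000 + 27500 + 16500 + 10000 + 5000 + 12000 + 12500 + 11500 + 8500 + 8500 + 8500 = 145500
Unweighted mean = 145500 / 11 = 13227.273
Weighted sum = 25000×129 + 27500×122 + 16500×1131 + 10000×769 + 5000×314 + 12000×680 + 12500×780 + 11500×748 + 8500×1129 + 8500×873 + 8500×319
  = 80742000
Sum of weights = 129 + 122 + 1131 + 769 + 314 + 680 + 780 + 748 + 1129 + 873 + 319 = 6994
Weighted mean = 80742000 / 6994 = 11544.467
Difference (weighted minus unweighted) = -1682.806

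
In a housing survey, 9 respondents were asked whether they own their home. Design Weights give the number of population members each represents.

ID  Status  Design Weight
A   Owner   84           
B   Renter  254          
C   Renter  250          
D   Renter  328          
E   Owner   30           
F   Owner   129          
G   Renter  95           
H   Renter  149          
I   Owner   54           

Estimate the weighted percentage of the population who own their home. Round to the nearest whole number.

Sum of weights for 'Owner' = 84 + 30 + 129 + 54 = 297
Total weight = 1373
Weighted proportion = 297 / 1373 = 0.21631464 → 21.631464%

22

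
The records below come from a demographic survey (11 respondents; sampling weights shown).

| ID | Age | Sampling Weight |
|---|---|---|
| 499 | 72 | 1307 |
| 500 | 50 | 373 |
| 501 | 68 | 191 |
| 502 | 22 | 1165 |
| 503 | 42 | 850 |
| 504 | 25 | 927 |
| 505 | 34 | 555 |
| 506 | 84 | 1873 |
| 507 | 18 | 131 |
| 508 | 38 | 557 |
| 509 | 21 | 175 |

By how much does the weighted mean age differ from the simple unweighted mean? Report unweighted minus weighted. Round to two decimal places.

Unweighted sum = 72 + 50 + 68 + 22 + 42 + 25 + 34 + 84 + 18 + 38 + 21 = 474
Unweighted mean = 474 / 11 = 43.090909
Weighted sum = 72×1307 + 50×373 + 68×191 + 22×1165 + 42×850 + 25×927 + 34×555 + 84×1873 + 18×131 + 38×557 + 21×175
  = 94104 + 18650 + 12988 + 25630 + 35700 + 23175 + 18870 + 157332 + 2358 + 21166 + 3675 = 413648
Sum of weights = 1307 + 373 + 191 + 1165 + 850 + 927 + 555 + 1873 + 131 + 557 + 175 = 8104
Weighted mean = 413648 / 8104 = 51.042448
Difference (unweighted minus weighted) = -7.9515391

-7.95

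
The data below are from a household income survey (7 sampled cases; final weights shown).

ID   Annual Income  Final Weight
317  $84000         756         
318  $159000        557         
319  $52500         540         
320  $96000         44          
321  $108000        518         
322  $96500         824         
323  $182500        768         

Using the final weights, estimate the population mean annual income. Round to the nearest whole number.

Weighted sum = 84000×756 + 159000×557 + 52500×540 + 96000×44 + 108000×518 + 96500×824 + 182500×768
  = 63504000 + 88563000 + 28350000 + 4224000 + 55944000 + 79516000 + 140160000 = 460261000
Sum of weights = 4007
Weighted mean = 460261000 / 4007 = 114864.24

114864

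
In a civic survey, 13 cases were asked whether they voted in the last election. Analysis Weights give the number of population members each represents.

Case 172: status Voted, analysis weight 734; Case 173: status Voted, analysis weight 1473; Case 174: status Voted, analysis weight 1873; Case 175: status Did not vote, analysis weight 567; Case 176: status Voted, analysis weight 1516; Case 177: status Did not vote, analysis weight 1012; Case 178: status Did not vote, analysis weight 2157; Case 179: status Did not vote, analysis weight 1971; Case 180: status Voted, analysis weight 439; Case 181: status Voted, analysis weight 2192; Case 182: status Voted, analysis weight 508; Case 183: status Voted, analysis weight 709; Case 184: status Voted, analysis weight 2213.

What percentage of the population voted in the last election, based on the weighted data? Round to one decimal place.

67.1

Sum of weights for 'Voted' = 734 + 1473 + 1873 + 1516 + 439 + 2192 + 508 + 709 + 2213 = 11657
Total weight = 17364
Weighted proportion = 11657 / 17364 = 0.67133149 → 67.133149%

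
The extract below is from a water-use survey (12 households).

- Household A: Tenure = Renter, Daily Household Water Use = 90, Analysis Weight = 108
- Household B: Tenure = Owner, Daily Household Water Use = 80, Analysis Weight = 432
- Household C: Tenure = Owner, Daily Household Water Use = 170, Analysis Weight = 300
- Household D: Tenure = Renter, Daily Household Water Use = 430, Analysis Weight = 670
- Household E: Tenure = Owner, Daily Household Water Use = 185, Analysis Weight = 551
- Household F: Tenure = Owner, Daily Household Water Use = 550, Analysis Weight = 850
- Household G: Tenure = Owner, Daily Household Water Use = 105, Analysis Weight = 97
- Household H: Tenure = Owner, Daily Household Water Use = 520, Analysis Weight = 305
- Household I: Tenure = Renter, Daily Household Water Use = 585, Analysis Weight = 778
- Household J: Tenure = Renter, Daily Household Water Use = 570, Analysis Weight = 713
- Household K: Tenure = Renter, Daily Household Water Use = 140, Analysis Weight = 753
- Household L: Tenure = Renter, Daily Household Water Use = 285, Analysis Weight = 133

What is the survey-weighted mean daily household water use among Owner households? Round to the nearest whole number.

325

Owner rows: B, C, E, F, G, H
Weighted sum = 80×432 + 170×300 + 185×551 + 550×850 + 105×97 + 520×305
  = 34560 + 51000 + 101935 + 467500 + 10185 + 158600 = 823780
Sum of weights = 432 + 300 + 551 + 850 + 97 + 305 = 2535
Weighted mean = 823780 / 2535 = 324.96252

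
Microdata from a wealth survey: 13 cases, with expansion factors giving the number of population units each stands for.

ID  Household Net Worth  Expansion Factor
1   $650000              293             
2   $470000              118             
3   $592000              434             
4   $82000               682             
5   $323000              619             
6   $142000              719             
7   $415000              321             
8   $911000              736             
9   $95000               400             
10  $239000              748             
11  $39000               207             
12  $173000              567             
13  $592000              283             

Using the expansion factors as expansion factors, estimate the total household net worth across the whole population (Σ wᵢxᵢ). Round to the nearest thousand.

Weighted total = 2154980000

2154980000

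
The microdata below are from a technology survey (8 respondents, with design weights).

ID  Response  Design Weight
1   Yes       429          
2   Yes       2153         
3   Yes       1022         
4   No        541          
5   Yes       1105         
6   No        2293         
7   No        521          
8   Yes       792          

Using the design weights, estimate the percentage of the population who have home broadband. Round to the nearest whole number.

62

Sum of weights for 'Yes' = 429 + 2153 + 1022 + 1105 + 792 = 5501
Total weight = 429 + 2153 + 1022 + 541 + 1105 + 2293 + 521 + 792 = 8856
Weighted proportion = 5501 / 8856 = 0.62116079 → 62.116079%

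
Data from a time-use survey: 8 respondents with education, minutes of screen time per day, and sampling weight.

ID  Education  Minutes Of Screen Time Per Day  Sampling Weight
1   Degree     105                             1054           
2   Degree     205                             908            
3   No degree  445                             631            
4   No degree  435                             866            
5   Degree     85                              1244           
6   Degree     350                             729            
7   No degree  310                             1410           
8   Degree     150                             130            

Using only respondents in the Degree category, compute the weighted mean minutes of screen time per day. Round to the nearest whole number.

Degree rows: 1, 2, 5, 6, 8
Weighted sum = 105×1054 + 205×908 + 85×1244 + 350×729 + 150×130
  = 110670 + 186140 + 105740 + 255150 + 19500 = 677200
Sum of weights = 1054 + 908 + 1244 + 729 + 130 = 4065
Weighted mean = 677200 / 4065 = 166.59287

167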